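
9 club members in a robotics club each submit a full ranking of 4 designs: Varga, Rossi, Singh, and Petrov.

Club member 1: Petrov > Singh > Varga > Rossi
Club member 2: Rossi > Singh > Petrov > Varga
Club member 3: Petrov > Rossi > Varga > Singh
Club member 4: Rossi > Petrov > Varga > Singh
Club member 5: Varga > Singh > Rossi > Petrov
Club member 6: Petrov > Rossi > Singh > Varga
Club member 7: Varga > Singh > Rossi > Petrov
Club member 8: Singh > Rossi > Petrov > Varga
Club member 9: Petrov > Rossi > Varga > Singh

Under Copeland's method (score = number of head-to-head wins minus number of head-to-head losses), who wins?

Pairwise results:
  Varga vs Rossi: Rossi wins 6–3.
  Varga vs Singh: Varga wins 5–4.
  Varga vs Petrov: Petrov wins 7–2.
  Rossi vs Singh: Rossi wins 5–4.
  Rossi vs Petrov: Rossi wins 5–4.
  Singh vs Petrov: Petrov wins 5–4.
Copeland scores (wins − losses):
  Varga: 1 − 2 = -1
  Rossi: 3 − 0 = 3
  Singh: 0 − 3 = -3
  Petrov: 2 − 1 = 1
Rossi has the best Copeland score.

Rossi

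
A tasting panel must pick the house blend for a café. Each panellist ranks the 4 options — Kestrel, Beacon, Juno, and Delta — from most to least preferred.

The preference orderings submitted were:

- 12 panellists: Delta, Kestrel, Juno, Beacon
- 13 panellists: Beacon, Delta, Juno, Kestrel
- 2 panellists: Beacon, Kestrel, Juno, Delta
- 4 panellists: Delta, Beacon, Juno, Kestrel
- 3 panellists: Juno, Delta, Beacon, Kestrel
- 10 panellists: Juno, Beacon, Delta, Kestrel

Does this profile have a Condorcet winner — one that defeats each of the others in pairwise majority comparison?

Head-to-head results (44 voters total):
Kestrel vs Beacon: Beacon wins 32–12.
Kestrel vs Juno: Juno wins 30–14.
Kestrel vs Delta: Delta wins 42–2.
Beacon vs Juno: Juno wins 25–19.
Beacon vs Delta: Beacon wins 25–19.
Juno vs Delta: Delta wins 29–15.
No candidate beats all others: Beacon beats Delta beats Juno beats Beacon, a majority cycle.

No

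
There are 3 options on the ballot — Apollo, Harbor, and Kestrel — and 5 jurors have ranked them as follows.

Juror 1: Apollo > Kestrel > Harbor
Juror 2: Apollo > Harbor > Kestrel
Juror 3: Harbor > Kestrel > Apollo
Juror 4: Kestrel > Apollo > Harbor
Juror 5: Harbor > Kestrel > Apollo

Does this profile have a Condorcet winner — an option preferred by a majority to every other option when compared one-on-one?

Head-to-head results (5 voters total):
Apollo vs Harbor: Apollo wins 3–2.
Apollo vs Kestrel: Kestrel wins 3–2.
Harbor vs Kestrel: Harbor wins 3–2.
No candidate beats all others: Apollo beats Harbor beats Kestrel beats Apollo, a majority cycle.

No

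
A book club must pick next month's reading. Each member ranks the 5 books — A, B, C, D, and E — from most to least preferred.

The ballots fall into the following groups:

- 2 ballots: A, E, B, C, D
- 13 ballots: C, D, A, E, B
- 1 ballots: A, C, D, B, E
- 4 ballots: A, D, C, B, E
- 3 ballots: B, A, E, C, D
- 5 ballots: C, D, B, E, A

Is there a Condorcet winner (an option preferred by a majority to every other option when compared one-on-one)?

Yes

Head-to-head results (28 voters total):
A vs B: A wins 20–8.
A vs C: C wins 18–10.
A vs D: D wins 18–10.
A vs E: A wins 23–5.
B vs C: C wins 23–5.
B vs D: D wins 23–5.
B vs E: E wins 15–13.
C vs D: C wins 24–4.
C vs E: C wins 23–5.
D vs E: D wins 23–5.
C beats each rival — A (18–10), B (23–5), D (24–4), E (23–5) — so C is the Condorcet winner.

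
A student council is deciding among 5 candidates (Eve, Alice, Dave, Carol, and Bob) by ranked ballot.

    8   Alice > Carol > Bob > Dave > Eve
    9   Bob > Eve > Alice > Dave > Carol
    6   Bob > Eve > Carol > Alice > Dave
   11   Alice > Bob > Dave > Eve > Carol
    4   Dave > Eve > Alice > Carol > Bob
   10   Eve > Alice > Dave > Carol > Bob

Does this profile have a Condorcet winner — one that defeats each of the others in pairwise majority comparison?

No

Head-to-head results (48 voters total):
Eve vs Alice: Eve wins 29–19.
Eve vs Dave: Eve wins 25–23.
Eve vs Carol: Eve wins 40–8.
Eve vs Bob: Bob wins 34–14.
Alice vs Dave: Alice wins 44–4.
Alice vs Carol: Alice wins 42–6.
Alice vs Bob: Alice wins 33–15.
Dave vs Carol: Dave wins 34–14.
Dave vs Bob: Bob wins 34–14.
Carol vs Bob: Bob wins 26–22.
No candidate beats all others: Eve beats Alice beats Bob beats Eve, a majority cycle.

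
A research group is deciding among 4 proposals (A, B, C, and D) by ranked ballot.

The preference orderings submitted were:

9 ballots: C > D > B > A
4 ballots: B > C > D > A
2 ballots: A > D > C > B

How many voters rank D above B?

11

Ballots ranking D above B: 9+2 = 11.
Ballots ranking B above D: 4.
So 11 of 15 voters prefer D to B.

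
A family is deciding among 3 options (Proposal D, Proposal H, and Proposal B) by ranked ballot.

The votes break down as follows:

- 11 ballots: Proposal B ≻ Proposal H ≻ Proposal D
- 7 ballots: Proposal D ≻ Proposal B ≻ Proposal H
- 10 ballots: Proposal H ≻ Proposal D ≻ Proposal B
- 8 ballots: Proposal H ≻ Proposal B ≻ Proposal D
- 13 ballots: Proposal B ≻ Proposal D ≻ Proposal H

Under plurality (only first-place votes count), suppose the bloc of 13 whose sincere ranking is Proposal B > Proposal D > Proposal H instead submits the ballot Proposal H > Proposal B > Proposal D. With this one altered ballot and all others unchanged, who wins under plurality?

Proposal H

First-place totals with the altered ballot: Proposal D 7, Proposal H 31, Proposal B 11.
The switch changes the winner from Proposal B to Proposal H.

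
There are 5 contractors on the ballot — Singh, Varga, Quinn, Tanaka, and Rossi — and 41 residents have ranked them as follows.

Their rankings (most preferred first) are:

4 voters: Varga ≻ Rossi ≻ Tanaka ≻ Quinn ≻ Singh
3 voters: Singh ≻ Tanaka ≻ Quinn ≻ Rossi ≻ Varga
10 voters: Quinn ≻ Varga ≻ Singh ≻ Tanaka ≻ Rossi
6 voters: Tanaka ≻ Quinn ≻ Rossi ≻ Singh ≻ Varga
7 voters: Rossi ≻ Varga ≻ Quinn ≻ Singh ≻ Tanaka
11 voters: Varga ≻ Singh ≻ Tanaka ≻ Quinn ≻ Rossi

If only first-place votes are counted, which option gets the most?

Varga

First-place vote totals:
  Singh: 3
  Varga: 15
  Quinn: 10
  Tanaka: 6
  Rossi: 7
Varga has the most first-place votes.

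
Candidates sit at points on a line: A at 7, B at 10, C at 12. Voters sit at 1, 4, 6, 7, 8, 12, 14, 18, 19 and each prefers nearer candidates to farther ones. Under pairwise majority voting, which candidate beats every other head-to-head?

With single-peaked preferences on a line, the Condorcet winner is the candidate closest to the median voter.
The median voter (position 8) is closest to A at 7.
Check: A vs C — voters closer to A: 5 of 9.

A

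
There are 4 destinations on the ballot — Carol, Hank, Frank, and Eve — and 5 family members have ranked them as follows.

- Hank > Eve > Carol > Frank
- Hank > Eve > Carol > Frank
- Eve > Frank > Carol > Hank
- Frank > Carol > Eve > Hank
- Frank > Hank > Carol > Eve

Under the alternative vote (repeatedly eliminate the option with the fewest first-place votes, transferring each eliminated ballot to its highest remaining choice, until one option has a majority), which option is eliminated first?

Carol

Round 1: Hank 2, Frank 2, Eve 1, Carol 0. Carol has the fewest and is eliminated.
Round 2: Hank 2, Frank 2, Eve 1. Eve has the fewest and is eliminated.
Round 3: Frank 3, Hank 2. Frank has a majority.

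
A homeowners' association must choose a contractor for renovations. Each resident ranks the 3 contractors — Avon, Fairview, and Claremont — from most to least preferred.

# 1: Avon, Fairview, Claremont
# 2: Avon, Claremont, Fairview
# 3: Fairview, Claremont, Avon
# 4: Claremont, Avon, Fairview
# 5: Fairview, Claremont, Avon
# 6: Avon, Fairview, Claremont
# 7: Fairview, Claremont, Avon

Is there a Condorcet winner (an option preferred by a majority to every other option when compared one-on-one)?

Head-to-head results (7 voters total):
Avon vs Fairview: Avon wins 4–3.
Avon vs Claremont: Claremont wins 4–3.
Fairview vs Claremont: Fairview wins 5–2.
No candidate beats all others: Avon beats Fairview beats Claremont beats Avon, a majority cycle.

No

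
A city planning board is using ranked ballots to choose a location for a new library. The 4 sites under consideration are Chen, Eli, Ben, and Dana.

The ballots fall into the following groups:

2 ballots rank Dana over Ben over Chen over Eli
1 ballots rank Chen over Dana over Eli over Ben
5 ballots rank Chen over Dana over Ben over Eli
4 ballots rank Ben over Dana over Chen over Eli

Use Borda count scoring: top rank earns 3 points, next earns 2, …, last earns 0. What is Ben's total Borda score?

21

Borda scores:
  Chen: 2·1 + 3 + 5·3 + 4·1 = 24
  Eli: 2·0 + 1 + 5·0 + 4·0 = 1
  Ben: 2·2 + 0 + 5·1 + 4·3 = 21
  Dana: 2·3 + 2 + 5·2 + 4·2 = 26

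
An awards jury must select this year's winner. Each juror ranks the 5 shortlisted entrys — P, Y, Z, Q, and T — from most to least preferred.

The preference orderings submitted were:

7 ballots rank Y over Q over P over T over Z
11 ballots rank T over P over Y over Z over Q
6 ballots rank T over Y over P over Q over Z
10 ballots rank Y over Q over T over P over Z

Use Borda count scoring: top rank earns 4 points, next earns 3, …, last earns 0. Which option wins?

Borda scores:
  P: 7·2 + 11·3 + 6·2 + 10·1 = 69
  Y: 7·4 + 11·2 + 6·3 + 10·4 = 108
  Z: 7·0 + 11·1 + 6·0 + 10·0 = 11
  Q: 7·3 + 11·0 + 6·1 + 10·3 = 57
  T: 7·1 + 11·4 + 6·4 + 10·2 = 95
Y has the highest total.

Y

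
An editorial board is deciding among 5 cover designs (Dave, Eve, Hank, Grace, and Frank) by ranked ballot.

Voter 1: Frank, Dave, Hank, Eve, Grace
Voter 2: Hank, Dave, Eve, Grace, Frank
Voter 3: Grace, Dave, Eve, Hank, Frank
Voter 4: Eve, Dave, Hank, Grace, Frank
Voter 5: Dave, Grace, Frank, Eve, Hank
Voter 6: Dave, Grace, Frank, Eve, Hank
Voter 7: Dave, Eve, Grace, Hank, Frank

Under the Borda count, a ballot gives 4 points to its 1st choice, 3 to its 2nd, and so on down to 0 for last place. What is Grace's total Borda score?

Borda scores:
  Dave: 3 + 3 + 3 + 3 + 4 + 4 + 4 = 24
  Eve: 1 + 2 + 2 + 4 + 1 + 1 + 3 = 14
  Hank: 2 + 4 + 1 + 2 + 0 + 0 + 1 = 10
  Grace: 0 + 1 + 4 + 1 + 3 + 3 + 2 = 14
  Frank: 4 + 0 + 0 + 0 + 2 + 2 + 0 = 8

14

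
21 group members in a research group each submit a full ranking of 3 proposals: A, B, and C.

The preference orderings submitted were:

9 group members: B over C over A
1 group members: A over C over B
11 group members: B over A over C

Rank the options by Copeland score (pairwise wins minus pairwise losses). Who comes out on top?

B

Pairwise results:
  A vs B: B wins 20–1.
  A vs C: A wins 12–9.
  B vs C: B wins 20–1.
Copeland scores (wins − losses):
  A: 1 − 1 = 0
  B: 2 − 0 = 2
  C: 0 − 2 = -2
B has the best Copeland score.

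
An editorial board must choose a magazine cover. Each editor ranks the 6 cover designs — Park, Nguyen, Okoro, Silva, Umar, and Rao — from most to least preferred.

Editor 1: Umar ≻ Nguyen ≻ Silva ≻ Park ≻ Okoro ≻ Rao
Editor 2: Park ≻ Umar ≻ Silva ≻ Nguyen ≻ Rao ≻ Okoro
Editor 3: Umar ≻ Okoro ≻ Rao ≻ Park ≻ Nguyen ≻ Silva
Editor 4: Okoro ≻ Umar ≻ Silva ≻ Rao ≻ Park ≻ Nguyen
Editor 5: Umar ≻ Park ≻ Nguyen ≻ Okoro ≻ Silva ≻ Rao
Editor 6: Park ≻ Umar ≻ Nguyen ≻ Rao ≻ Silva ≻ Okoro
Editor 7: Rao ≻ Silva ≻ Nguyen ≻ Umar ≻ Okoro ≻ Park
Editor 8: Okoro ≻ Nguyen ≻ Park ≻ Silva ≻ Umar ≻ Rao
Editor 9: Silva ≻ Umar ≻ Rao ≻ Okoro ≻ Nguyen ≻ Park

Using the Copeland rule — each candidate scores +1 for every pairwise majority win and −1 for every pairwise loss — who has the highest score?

Pairwise results:
  Park vs Nguyen: Park wins 5–4.
  Park vs Okoro: Okoro wins 5–4.
  Park vs Silva: Park wins 5–4.
  Park vs Umar: Umar wins 6–3.
  Park vs Rao: Park wins 5–4.
  Nguyen vs Okoro: Nguyen wins 5–4.
  Nguyen vs Silva: Nguyen wins 5–4.
  Nguyen vs Umar: Umar wins 7–2.
  Nguyen vs Rao: Nguyen wins 5–4.
  Okoro vs Silva: Silva wins 5–4.
  Okoro vs Umar: Umar wins 7–2.
  Okoro vs Rao: Okoro wins 5–4.
  Silva vs Umar: Umar wins 6–3.
  Silva vs Rao: Silva wins 6–3.
  Umar vs Rao: Umar wins 8–1.
Copeland scores (wins − losses):
  Park: 3 − 2 = 1
  Nguyen: 3 − 2 = 1
  Okoro: 2 − 3 = -1
  Silva: 2 − 3 = -1
  Umar: 5 − 0 = 5
  Rao: 0 − 5 = -5
Umar has the best Copeland score.

Umar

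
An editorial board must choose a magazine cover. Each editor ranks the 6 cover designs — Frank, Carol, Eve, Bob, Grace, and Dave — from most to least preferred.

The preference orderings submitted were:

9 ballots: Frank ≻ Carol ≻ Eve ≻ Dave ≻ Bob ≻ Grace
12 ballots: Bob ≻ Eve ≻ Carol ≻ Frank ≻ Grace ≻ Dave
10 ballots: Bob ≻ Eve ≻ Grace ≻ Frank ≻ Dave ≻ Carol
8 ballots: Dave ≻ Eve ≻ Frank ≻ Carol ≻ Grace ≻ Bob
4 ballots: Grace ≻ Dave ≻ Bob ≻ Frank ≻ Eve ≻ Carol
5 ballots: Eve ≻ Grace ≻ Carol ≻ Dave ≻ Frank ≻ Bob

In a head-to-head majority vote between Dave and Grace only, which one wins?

Grace

Ballots ranking Dave above Grace: 9+8 = 17.
Ballots ranking Grace above Dave: 12+10+4+5 = 31.
Grace wins the head-to-head, 31–17.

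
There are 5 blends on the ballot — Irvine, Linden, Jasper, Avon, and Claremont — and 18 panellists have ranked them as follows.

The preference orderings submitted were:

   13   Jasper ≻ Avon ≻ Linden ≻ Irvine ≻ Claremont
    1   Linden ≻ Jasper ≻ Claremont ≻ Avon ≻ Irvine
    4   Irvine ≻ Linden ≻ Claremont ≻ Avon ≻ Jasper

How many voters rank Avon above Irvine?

14

Ballots ranking Avon above Irvine: 13+1 = 14.
Ballots ranking Irvine above Avon: 4.
So 14 of 18 voters prefer Avon to Irvine.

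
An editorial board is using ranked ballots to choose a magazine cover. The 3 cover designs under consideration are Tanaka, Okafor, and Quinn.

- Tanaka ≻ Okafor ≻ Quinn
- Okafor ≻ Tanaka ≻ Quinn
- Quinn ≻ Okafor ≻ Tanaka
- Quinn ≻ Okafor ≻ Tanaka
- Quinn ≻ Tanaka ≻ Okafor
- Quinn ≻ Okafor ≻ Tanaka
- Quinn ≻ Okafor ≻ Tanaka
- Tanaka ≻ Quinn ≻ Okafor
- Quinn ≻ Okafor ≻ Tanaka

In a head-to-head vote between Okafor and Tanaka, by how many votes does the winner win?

3

Ballots ranking Okafor above Tanaka: 6.
Ballots ranking Tanaka above Okafor: 3.
Okafor wins 6–3, a margin of 3.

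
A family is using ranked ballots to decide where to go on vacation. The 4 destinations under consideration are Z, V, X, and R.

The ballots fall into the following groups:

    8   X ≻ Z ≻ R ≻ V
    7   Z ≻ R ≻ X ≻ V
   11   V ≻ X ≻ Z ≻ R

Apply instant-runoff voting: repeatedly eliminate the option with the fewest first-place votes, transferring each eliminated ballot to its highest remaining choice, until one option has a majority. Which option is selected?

X

Round 1: V 11, X 8, Z 7, R 0. R has the fewest and is eliminated.
Round 2: V 11, X 8, Z 7. Z has the fewest and is eliminated.
Round 3: X 15, V 11. X has a majority.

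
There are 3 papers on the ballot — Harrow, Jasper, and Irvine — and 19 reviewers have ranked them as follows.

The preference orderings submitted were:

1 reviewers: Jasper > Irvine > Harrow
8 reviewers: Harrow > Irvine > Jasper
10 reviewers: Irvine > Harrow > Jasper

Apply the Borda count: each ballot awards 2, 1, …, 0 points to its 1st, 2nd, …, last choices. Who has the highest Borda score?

Borda scores:
  Harrow: 0 + 8·2 + 10·1 = 26
  Jasper: 2 + 8·0 + 10·0 = 2
  Irvine: 1 + 8·1 + 10·2 = 29
Irvine has the highest total.

Irvine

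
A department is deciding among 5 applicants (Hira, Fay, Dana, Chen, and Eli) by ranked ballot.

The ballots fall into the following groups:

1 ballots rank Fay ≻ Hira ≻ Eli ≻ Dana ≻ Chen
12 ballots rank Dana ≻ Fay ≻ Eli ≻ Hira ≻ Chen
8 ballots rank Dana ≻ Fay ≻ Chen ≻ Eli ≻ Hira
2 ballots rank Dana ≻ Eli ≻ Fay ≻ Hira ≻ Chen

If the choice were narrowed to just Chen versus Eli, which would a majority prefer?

Ballots ranking Chen above Eli: 8.
Ballots ranking Eli above Chen: 1+12+2 = 15.
Eli wins the head-to-head, 15–8.

Eli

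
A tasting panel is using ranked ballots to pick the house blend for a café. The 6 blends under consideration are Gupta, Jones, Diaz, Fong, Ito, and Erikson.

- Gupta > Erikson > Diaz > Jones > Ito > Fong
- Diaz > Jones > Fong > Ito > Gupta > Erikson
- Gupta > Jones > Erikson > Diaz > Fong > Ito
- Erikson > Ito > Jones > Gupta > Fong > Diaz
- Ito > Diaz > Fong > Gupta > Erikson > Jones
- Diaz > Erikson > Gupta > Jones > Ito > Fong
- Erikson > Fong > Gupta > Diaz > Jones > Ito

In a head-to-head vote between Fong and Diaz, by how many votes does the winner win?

Ballots ranking Fong above Diaz: 2.
Ballots ranking Diaz above Fong: 5.
Diaz wins 5–2, a margin of 3.

3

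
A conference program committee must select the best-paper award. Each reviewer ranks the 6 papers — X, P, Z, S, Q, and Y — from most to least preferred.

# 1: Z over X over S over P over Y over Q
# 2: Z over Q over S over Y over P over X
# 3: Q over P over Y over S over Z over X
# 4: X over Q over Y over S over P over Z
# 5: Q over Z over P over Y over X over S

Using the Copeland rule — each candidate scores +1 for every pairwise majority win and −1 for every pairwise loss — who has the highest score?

Pairwise results:
  X vs P: P wins 3–2.
  X vs Z: Z wins 4–1.
  X vs S: X wins 3–2.
  X vs Q: Q wins 3–2.
  X vs Y: Y wins 3–2.
  P vs Z: Z wins 3–2.
  P vs S: S wins 3–2.
  P vs Q: Q wins 4–1.
  P vs Y: P wins 3–2.
  Z vs S: Z wins 3–2.
  Z vs Q: Q wins 3–2.
  Z vs Y: Z wins 3–2.
  S vs Q: Q wins 4–1.
  S vs Y: Y wins 3–2.
  Q vs Y: Q wins 4–1.
Copeland scores (wins − losses):
  X: 1 − 4 = -3
  P: 2 − 3 = -1
  Z: 4 − 1 = 3
  S: 1 − 4 = -3
  Q: 5 − 0 = 5
  Y: 2 − 3 = -1
Q has the best Copeland score.

Q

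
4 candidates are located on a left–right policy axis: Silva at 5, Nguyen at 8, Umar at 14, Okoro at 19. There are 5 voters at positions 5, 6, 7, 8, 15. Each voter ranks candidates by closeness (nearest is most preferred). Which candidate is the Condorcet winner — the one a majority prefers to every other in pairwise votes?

Nguyen

With single-peaked preferences on a line, the Condorcet winner is the candidate closest to the median voter.
The median voter (position 7) is closest to Nguyen at 8.
Check: Nguyen vs Okoro — voters closer to Nguyen: 4 of 5.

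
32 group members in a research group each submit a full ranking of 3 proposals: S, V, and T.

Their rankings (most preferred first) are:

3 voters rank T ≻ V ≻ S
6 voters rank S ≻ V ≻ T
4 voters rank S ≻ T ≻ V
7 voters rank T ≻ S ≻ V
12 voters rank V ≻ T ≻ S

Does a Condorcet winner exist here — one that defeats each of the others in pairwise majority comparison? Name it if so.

Head-to-head results (32 voters total):
S vs V: S wins 17–15.
S vs T: T wins 22–10.
V vs T: V wins 18–14.
No candidate beats all others: S beats V beats T beats S, a majority cycle.

No Condorcet winner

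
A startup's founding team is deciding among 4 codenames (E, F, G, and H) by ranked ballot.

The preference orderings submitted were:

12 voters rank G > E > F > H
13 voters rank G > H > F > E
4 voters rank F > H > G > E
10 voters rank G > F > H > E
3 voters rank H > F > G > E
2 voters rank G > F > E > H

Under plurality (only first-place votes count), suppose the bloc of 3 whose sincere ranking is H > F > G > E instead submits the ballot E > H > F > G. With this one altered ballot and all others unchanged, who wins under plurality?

G

First-place totals with the altered ballot: E 3, F 4, G 37, H 0.
The winner is unchanged: still G.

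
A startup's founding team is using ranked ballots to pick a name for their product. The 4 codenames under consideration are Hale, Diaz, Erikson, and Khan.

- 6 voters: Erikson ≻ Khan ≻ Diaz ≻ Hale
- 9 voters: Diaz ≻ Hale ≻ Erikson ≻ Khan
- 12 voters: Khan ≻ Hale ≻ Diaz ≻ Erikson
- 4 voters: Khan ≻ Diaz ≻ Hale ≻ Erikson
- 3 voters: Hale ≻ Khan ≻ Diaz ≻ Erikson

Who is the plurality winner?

Khan

First-place vote totals:
  Hale: 3
  Diaz: 9
  Erikson: 6
  Khan: 16
Khan has the most first-place votes.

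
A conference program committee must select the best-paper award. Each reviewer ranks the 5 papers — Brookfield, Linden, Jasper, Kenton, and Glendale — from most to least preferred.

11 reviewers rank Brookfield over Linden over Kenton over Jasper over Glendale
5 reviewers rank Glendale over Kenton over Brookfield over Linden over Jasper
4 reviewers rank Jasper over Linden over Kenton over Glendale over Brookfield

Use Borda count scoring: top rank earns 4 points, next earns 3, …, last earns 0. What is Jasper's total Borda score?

Borda scores:
  Brookfield: 11·4 + 5·2 + 4·0 = 54
  Linden: 11·3 + 5·1 + 4·3 = 50
  Jasper: 11·1 + 5·0 + 4·4 = 27
  Kenton: 11·2 + 5·3 + 4·2 = 45
  Glendale: 11·0 + 5·4 + 4·1 = 24

27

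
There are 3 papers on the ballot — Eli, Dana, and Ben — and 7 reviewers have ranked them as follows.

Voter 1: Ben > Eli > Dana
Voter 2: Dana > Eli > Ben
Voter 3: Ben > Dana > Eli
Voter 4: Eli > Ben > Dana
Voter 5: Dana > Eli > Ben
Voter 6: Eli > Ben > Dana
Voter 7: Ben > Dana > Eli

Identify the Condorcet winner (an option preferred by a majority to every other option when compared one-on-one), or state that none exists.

No Condorcet winner

Head-to-head results (7 voters total):
Eli vs Dana: Dana wins 4–3.
Eli vs Ben: Eli wins 4–3.
Dana vs Ben: Ben wins 5–2.
No candidate beats all others: Eli beats Ben beats Dana beats Eli, a majority cycle.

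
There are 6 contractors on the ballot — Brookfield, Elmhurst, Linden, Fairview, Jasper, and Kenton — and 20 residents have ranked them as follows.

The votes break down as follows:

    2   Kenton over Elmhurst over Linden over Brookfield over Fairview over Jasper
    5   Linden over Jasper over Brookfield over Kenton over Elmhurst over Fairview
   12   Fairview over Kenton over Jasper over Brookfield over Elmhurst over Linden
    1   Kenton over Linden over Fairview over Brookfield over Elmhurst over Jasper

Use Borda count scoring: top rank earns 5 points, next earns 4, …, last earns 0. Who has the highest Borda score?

Borda scores:
  Brookfield: 2·2 + 5·3 + 12·2 + 2 = 45
  Elmhurst: 2·4 + 5·1 + 12·1 + 1 = 26
  Linden: 2·3 + 5·5 + 12·0 + 4 = 35
  Fairview: 2·1 + 5·0 + 12·5 + 3 = 65
  Jasper: 2·0 + 5·4 + 12·3 + 0 = 56
  Kenton: 2·5 + 5·2 + 12·4 + 5 = 73
Kenton has the highest total.

Kenton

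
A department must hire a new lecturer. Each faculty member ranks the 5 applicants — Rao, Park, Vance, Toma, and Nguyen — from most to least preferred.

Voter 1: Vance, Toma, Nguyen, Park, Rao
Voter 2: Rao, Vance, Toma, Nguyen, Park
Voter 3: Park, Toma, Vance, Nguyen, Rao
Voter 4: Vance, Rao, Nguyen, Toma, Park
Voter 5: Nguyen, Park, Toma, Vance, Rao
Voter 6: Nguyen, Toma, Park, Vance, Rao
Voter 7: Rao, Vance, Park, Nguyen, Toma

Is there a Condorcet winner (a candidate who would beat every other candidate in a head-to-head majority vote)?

Yes

Head-to-head results (7 voters total):
Rao vs Park: Park wins 4–3.
Rao vs Vance: Vance wins 5–2.
Rao vs Toma: Toma wins 4–3.
Rao vs Nguyen: Nguyen wins 4–3.
Park vs Vance: Vance wins 4–3.
Park vs Toma: Toma wins 4–3.
Park vs Nguyen: Nguyen wins 5–2.
Vance vs Toma: Vance wins 4–3.
Vance vs Nguyen: Vance wins 5–2.
Toma vs Nguyen: Nguyen wins 4–3.
Vance beats each rival — Rao (5–2), Park (4–3), Toma (4–3), Nguyen (5–2) — so Vance is the Condorcet winner.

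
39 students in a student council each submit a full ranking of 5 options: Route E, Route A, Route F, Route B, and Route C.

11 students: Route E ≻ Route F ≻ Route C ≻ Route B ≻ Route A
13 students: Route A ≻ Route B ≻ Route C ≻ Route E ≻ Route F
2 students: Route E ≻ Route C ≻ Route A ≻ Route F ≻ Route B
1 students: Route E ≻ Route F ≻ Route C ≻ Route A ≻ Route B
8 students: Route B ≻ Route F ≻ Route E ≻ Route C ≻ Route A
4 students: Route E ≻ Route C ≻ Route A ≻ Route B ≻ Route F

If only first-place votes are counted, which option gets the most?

First-place vote totals:
  Route E: 18
  Route A: 13
  Route F: 0
  Route B: 8
  Route C: 0
Route E has the most first-place votes.

Route E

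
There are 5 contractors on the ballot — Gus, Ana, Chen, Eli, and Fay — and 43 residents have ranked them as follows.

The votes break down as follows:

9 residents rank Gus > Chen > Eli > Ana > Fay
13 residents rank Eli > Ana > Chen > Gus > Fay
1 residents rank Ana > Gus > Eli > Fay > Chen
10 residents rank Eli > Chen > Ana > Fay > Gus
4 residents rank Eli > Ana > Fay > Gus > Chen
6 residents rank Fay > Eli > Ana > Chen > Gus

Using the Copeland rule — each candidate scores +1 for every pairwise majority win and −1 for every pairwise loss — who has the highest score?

Eli

Pairwise results:
  Gus vs Ana: Ana wins 34–9.
  Gus vs Chen: Chen wins 29–14.
  Gus vs Eli: Eli wins 33–10.
  Gus vs Fay: Gus wins 23–20.
  Ana vs Chen: Ana wins 24–19.
  Ana vs Eli: Eli wins 42–1.
  Ana vs Fay: Ana wins 37–6.
  Chen vs Eli: Eli wins 34–9.
  Chen vs Fay: Chen wins 32–11.
  Eli vs Fay: Eli wins 37–6.
Copeland scores (wins − losses):
  Gus: 1 − 3 = -2
  Ana: 3 − 1 = 2
  Chen: 2 − 2 = 0
  Eli: 4 − 0 = 4
  Fay: 0 − 4 = -4
Eli has the best Copeland score.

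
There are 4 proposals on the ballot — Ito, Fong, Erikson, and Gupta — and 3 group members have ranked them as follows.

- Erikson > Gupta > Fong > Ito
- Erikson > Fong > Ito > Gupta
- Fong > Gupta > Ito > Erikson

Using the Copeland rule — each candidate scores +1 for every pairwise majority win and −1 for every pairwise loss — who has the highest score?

Erikson

Pairwise results:
  Ito vs Fong: Fong wins 3–0.
  Ito vs Erikson: Erikson wins 2–1.
  Ito vs Gupta: Gupta wins 2–1.
  Fong vs Erikson: Erikson wins 2–1.
  Fong vs Gupta: Fong wins 2–1.
  Erikson vs Gupta: Erikson wins 2–1.
Copeland scores (wins − losses):
  Ito: 0 − 3 = -3
  Fong: 2 − 1 = 1
  Erikson: 3 − 0 = 3
  Gupta: 1 − 2 = -1
Erikson has the best Copeland score.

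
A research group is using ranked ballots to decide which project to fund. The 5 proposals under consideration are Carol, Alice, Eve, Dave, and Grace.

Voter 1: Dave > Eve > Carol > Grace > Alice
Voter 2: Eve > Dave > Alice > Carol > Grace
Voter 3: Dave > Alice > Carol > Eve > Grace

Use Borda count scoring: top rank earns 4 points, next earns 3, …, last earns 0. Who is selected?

Dave

Borda scores:
  Carol: 2 + 1 + 2 = 5
  Alice: 0 + 2 + 3 = 5
  Eve: 3 + 4 + 1 = 8
  Dave: 4 + 3 + 4 = 11
  Grace: 1 + 0 + 0 = 1
Dave has the highest total.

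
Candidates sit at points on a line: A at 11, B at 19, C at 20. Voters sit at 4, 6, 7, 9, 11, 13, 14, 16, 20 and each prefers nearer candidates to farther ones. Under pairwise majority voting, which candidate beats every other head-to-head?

With single-peaked preferences on a line, the Condorcet winner is the candidate closest to the median voter.
The median voter (position 11) is closest to A at 11.
Check: A vs C — voters closer to A: 7 of 9.

A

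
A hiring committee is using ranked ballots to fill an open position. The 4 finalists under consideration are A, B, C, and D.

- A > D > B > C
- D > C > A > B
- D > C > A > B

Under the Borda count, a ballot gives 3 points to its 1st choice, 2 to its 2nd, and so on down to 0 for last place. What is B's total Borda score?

1

Borda scores:
  A: 3 + 1 + 1 = 5
  B: 1 + 0 + 0 = 1
  C: 0 + 2 + 2 = 4
  D: 2 + 3 + 3 = 8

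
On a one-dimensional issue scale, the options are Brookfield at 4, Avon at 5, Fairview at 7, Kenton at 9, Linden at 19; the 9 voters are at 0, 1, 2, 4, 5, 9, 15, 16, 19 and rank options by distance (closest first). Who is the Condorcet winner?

With single-peaked preferences on a line, the Condorcet winner is the candidate closest to the median voter.
The median voter (position 5) is closest to Avon at 5.
Check: Avon vs Kenton — voters closer to Avon: 5 of 9.

Avon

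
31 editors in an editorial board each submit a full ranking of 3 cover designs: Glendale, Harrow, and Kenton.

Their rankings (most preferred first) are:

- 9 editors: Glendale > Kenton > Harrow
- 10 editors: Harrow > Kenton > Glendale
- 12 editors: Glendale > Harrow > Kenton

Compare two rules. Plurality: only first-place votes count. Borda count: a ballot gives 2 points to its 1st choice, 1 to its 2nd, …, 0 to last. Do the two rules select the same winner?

Plurality first-place counts: Glendale 21, Harrow 10, Kenton 0 → Glendale.
Borda totals: Glendale 42, Harrow 32, Kenton 19 → Glendale.
The two rules agree on Glendale.

Yes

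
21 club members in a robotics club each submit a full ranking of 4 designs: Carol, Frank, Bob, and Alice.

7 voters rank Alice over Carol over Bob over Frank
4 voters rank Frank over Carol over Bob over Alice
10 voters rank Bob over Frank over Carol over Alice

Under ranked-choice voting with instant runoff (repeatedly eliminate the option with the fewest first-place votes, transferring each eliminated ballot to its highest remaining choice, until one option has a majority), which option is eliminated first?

Carol

Round 1: Bob 10, Alice 7, Frank 4, Carol 0. Carol has the fewest and is eliminated.
Round 2: Bob 10, Alice 7, Frank 4. Frank has the fewest and is eliminated.
Round 3: Bob 14, Alice 7. Bob has a majority.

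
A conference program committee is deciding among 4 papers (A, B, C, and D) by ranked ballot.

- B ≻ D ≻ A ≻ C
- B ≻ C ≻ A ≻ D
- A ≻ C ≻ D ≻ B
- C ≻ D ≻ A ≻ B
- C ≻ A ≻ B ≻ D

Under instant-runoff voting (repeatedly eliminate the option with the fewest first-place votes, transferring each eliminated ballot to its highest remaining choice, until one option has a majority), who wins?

C

Round 1: B 2, C 2, A 1, D 0. D has the fewest and is eliminated.
Round 2: B 2, C 2, A 1. A has the fewest and is eliminated.
Round 3: C 3, B 2. C has a majority.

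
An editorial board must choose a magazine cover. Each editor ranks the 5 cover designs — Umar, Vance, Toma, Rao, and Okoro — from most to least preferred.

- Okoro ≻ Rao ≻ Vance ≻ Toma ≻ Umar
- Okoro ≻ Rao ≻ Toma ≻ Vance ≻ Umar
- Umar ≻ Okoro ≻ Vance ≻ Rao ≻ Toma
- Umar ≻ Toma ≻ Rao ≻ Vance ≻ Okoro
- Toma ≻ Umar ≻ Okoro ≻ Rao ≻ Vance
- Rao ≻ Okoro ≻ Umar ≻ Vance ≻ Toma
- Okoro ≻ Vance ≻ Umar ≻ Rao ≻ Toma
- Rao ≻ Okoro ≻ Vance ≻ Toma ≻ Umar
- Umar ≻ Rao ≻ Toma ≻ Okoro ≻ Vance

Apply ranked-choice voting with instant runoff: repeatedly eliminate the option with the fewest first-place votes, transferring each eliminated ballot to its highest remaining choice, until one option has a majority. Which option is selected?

Okoro

Round 1: Umar 3, Okoro 3, Rao 2, Toma 1, Vance 0. Vance has the fewest and is eliminated.
Round 2: Umar 3, Okoro 3, Rao 2, Toma 1. Toma has the fewest and is eliminated.
Round 3: Umar 4, Okoro 3, Rao 2. Rao has the fewest and is eliminated.
Round 4: Okoro 5, Umar 4. Okoro has a majority.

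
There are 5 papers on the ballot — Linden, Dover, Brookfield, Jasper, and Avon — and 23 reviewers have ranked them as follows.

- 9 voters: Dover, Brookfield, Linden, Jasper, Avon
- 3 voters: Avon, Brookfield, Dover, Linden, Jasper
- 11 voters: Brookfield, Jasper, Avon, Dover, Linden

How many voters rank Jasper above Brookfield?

Ballots ranking Jasper above Brookfield: 0.
Ballots ranking Brookfield above Jasper: 9+3+11 = 23.
So 0 of 23 voters prefer Jasper to Brookfield.

0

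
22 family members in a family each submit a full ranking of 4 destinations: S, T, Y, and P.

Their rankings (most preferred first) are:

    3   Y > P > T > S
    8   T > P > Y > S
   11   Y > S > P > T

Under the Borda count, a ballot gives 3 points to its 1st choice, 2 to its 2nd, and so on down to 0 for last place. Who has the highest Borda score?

Borda scores:
  S: 3·0 + 8·0 + 11·2 = 22
  T: 3·1 + 8·3 + 11·0 = 27
  Y: 3·3 + 8·1 + 11·3 = 50
  P: 3·2 + 8·2 + 11·1 = 33
Y has the highest total.

Y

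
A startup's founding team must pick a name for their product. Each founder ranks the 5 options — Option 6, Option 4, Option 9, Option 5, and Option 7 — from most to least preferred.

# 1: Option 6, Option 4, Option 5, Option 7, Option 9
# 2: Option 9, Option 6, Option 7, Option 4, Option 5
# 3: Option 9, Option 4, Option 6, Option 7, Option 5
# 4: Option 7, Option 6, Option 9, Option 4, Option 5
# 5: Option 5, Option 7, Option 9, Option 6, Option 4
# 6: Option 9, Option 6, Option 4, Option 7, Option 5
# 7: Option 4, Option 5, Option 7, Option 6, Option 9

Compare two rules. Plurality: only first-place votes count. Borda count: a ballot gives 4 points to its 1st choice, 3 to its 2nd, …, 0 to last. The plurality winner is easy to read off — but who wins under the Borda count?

Plurality first-place counts: Option 6 1, Option 4 1, Option 9 3, Option 5 1, Option 7 1 → Option 9.
Borda totals: Option 6 17, Option 4 14, Option 9 16, Option 5 9, Option 7 14 → Option 6.

Option 6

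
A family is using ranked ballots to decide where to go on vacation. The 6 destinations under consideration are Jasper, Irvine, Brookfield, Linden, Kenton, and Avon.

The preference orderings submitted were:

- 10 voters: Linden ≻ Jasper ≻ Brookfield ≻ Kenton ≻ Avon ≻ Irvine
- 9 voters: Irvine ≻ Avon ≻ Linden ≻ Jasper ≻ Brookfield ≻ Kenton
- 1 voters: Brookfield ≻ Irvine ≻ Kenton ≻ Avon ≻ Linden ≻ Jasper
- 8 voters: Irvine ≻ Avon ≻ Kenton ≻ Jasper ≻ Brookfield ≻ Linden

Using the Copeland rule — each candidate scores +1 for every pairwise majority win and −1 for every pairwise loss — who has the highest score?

Irvine

Pairwise results:
  Jasper vs Irvine: Irvine wins 18–10.
  Jasper vs Brookfield: Jasper wins 27–1.
  Jasper vs Linden: Linden wins 20–8.
  Jasper vs Kenton: Jasper wins 19–9.
  Jasper vs Avon: Avon wins 18–10.
  Irvine vs Brookfield: Irvine wins 17–11.
  Irvine vs Linden: Irvine wins 18–10.
  Irvine vs Kenton: Irvine wins 18–10.
  Irvine vs Avon: Irvine wins 18–10.
  Brookfield vs Linden: Linden wins 19–9.
  Brookfield vs Kenton: Brookfield wins 20–8.
  Brookfield vs Avon: Avon wins 17–11.
  Linden vs Kenton: Linden wins 19–9.
  Linden vs Avon: Avon wins 18–10.
  Kenton vs Avon: Avon wins 17–11.
Copeland scores (wins − losses):
  Jasper: 2 − 3 = -1
  Irvine: 5 − 0 = 5
  Brookfield: 1 − 4 = -3
  Linden: 3 − 2 = 1
  Kenton: 0 − 5 = -5
  Avon: 4 − 1 = 3
Irvine has the best Copeland score.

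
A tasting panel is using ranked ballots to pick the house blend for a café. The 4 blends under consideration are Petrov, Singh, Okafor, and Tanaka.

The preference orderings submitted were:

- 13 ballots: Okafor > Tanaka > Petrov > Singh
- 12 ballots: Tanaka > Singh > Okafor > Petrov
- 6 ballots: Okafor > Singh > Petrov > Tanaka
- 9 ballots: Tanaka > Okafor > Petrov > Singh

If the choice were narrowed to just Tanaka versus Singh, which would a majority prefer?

Tanaka

Ballots ranking Tanaka above Singh: 13+12+9 = 34.
Ballots ranking Singh above Tanaka: 6.
Tanaka wins the head-to-head, 34–6.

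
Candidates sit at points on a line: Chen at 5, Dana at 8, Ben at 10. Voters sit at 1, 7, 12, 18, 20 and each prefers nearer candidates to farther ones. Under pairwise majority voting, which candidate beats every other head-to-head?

Ben

With single-peaked preferences on a line, the Condorcet winner is the candidate closest to the median voter.
The median voter (position 12) is closest to Ben at 10.
Check: Ben vs Dana — voters closer to Ben: 3 of 5.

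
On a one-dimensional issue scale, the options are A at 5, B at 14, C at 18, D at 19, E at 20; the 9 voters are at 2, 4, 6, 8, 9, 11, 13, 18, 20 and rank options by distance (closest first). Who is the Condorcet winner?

A

With single-peaked preferences on a line, the Condorcet winner is the candidate closest to the median voter.
The median voter (position 9) is closest to A at 5.
Check: A vs E — voters closer to A: 6 of 9.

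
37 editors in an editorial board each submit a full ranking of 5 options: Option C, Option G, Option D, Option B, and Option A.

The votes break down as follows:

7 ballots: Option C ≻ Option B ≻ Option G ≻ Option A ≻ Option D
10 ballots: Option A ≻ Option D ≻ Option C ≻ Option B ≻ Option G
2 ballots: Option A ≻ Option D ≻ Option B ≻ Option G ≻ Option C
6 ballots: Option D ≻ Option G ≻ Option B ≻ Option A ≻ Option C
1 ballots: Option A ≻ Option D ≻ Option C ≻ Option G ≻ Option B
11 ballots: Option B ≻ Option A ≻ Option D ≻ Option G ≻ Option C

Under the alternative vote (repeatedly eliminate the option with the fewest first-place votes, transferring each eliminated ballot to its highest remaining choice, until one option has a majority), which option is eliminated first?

Round 1: Option A 13, Option B 11, Option C 7, Option D 6, Option G 0. Option G has the fewest and is eliminated.
Round 2: Option A 13, Option B 11, Option C 7, Option D 6. Option D has the fewest and is eliminated.
Round 3: Option B 17, Option A 13, Option C 7. Option C has the fewest and is eliminated.
Round 4: Option B 24, Option A 13. Option B has a majority.

Option G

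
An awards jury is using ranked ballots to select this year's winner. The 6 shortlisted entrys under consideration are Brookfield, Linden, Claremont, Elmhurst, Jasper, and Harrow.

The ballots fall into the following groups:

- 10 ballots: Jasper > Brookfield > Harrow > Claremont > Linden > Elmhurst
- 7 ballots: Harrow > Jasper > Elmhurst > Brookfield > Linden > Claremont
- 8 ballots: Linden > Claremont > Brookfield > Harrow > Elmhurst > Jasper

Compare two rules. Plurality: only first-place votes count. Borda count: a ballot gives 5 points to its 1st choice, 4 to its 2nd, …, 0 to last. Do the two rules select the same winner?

Plurality first-place counts: Brookfield 0, Linden 8, Claremont 0, Elmhurst 0, Jasper 10, Harrow 7 → Jasper.
Borda totals: Brookfield 78, Linden 57, Claremont 52, Elmhurst 29, Jasper 78, Harrow 81 → Harrow.
The two rules disagree: plurality picks Jasper, Borda picks Harrow.

No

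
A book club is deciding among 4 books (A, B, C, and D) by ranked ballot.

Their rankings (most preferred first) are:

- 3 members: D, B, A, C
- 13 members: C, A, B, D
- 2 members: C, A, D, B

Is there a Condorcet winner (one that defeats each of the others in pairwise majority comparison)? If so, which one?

C

Head-to-head results (18 voters total):
A vs B: A wins 15–3.
A vs C: C wins 15–3.
A vs D: A wins 15–3.
B vs C: C wins 15–3.
B vs D: B wins 13–5.
C vs D: C wins 15–3.
C beats each rival — A (15–3), B (15–3), D (15–3) — so C is the Condorcet winner.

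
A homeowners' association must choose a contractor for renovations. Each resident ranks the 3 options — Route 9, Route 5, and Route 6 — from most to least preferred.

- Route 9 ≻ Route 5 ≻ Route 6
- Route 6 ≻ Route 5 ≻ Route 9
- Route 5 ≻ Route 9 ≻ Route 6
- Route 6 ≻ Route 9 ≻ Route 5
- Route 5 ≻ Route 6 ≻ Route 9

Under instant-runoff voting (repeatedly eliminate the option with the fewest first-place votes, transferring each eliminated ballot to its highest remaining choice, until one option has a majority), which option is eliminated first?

Round 1: Route 5 2, Route 6 2, Route 9 1. Route 9 has the fewest and is eliminated.
Round 2: Route 5 3, Route 6 2. Route 5 has a majority.

Route 9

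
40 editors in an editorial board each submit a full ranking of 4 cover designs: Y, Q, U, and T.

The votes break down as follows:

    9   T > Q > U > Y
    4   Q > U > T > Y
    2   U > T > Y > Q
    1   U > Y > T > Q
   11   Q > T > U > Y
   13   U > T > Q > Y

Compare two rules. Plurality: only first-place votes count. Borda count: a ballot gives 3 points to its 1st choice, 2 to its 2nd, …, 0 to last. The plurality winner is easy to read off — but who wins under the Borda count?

T

Plurality first-place counts: Y 0, Q 15, U 16, T 9 → U.
Borda totals: Y 4, Q 76, U 76, T 84 → T.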